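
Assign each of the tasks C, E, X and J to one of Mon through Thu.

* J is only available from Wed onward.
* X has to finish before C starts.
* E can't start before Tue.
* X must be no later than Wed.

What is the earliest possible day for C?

Precedence pushes C to at least Tue.
C at Tue is achievable: C in Tue, E in Tue, X in Mon, J in Wed.

Tue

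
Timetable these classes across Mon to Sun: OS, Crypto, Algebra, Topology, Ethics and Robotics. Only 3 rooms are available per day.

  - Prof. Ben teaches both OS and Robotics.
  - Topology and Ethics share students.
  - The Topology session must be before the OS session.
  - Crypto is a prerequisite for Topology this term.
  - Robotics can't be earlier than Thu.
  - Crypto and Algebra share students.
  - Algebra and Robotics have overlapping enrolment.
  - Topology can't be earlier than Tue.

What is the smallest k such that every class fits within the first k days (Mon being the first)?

The precedence chain requires at least 3 distinct days.
With at most 3 per day and 6 classes, at least 2 days are needed.
Robotics can't be placed before Thu — that is day 4 counting from Mon — so the schedule must run through at least 4 days.
4 works (last occupied day: Thu): for example Crypto -> Mon; Ethics -> Mon; Algebra -> Tue; OS -> Wed; Robotics -> Thu; Topology -> Tue.

4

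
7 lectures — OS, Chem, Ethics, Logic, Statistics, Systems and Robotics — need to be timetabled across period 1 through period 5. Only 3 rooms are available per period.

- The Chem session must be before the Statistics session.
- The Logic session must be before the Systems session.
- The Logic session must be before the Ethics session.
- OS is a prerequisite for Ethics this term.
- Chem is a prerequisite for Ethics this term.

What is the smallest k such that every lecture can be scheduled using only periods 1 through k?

The precedence chain requires at least 2 distinct periods.
With at most 3 per period and 7 lectures, at least 3 periods are needed.
3 works (last occupied period: period 3): for example Chem=period 1; Robotics=period 3; Systems=period 2; Ethics=period 2; Logic=period 1; OS=period 1; Statistics=period 2.

3 periods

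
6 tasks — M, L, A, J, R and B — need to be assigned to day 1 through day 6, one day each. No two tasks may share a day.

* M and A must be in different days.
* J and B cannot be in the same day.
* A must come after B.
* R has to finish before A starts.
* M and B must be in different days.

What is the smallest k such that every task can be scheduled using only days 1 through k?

The precedence chain requires at least 2 distinct days.
With at most 1 per day and 6 tasks, at least 6 days are needed.
6 works (last occupied day: day 6): for example R in day 1, M in day 4, L in day 5, A in day 3, B in day 2, J in day 6.

6 days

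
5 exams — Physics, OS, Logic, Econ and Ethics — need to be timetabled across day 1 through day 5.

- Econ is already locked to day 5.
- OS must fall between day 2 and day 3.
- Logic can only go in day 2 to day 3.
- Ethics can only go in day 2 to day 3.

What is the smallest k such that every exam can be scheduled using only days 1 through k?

Econ can't be placed before day 5, so the schedule must run through at least day 5.
5 works (last occupied day: day 5): for example Physics -> day 1; Logic -> day 2; Ethics -> day 2; OS -> day 2; Econ -> day 5.

5 days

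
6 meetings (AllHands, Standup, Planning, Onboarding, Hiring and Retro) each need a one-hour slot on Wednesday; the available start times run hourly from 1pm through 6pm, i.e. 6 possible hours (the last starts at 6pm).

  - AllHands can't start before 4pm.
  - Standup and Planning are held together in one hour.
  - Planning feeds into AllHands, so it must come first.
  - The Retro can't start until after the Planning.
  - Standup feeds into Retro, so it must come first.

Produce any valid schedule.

Retro=2pm, AllHands=4pm, Hiring=1pm, Planning=1pm, Onboarding=1pm, Standup=1pm

Checking: Planning(1pm) before AllHands(4pm); Standup(1pm) before Retro(2pm); Planning(1pm) before Retro(2pm); Standup = Planning = 1pm; AllHands=4pm in [4pm,6pm].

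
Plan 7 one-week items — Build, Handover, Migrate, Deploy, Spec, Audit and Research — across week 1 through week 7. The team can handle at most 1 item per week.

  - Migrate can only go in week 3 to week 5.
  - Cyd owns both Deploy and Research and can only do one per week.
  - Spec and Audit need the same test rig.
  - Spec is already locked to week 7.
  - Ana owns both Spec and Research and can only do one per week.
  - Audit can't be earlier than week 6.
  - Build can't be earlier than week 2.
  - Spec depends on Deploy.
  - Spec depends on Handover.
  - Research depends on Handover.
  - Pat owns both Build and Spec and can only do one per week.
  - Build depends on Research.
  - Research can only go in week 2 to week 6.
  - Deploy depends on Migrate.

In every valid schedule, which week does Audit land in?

Audit's window is week 6–week 7.
Spec is fixed at week 7, and Audit can't share a week with Spec.
So Audit must be week 6.

week 6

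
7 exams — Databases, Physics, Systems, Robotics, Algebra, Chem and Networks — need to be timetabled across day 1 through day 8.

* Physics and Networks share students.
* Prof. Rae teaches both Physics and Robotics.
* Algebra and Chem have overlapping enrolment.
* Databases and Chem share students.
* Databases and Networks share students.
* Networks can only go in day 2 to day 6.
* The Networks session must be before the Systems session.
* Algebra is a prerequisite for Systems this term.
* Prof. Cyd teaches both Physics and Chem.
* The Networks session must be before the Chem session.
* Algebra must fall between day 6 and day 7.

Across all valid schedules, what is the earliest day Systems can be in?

Precedence pushes Systems to at least day 7.
Systems at day 7 is achievable: Algebra=day 6, Robotics=day 2, Networks=day 2, Physics=day 1, Chem=day 3, Systems=day 7, Databases=day 1.

day 7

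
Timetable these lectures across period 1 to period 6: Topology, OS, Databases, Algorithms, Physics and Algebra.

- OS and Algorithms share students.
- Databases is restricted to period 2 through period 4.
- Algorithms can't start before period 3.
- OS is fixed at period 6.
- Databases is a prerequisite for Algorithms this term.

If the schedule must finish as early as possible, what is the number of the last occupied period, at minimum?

The precedence chain requires at least 2 distinct periods.
OS can't be placed before period 6, so the schedule must run through at least period 6.
6 works (last occupied period: period 6): for example Algorithms in period 3; OS in period 6; Physics in period 1; Algebra in period 1; Databases in period 2; Topology in period 1.

period 6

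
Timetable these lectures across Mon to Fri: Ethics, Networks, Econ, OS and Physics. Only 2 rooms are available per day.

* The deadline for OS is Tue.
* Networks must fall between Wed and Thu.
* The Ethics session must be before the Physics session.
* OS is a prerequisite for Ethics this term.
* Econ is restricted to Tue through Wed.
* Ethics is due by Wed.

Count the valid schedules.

Splitting on Ethics: it can be Tue (11), Wed (12). Listing each branch's schedules as (Networks, Econ, OS, Physics):
Ethics=Tue: (Wed,Tue,Mon,Wed) (Wed,Tue,Mon,Thu) (Wed,Tue,Mon,Fri) (Wed,Wed,Mon,Thu) (Wed,Wed,Mon,Fri) (Thu,Tue,Mon,Wed) (Thu,Tue,Mon,Thu) (Thu,Tue,Mon,Fri) (Thu,Wed,Mon,Wed) (Thu,Wed,Mon,Thu) (Thu,Wed,Mon,Fri) — 11.
Ethics=Wed: (Wed,Tue,Mon,Thu) (Wed,Tue,Mon,Fri) (Wed,Tue,Tue,Thu) (Wed,Tue,Tue,Fri) (Thu,Tue,Mon,Thu) (Thu,Tue,Mon,Fri) (Thu,Tue,Tue,Thu) (Thu,Tue,Tue,Fri) (Thu,Wed,Mon,Thu) (Thu,Wed,Mon,Fri) (Thu,Wed,Tue,Thu) (Thu,Wed,Tue,Fri) — 12.
Summing: 11 + 12 = 23.

23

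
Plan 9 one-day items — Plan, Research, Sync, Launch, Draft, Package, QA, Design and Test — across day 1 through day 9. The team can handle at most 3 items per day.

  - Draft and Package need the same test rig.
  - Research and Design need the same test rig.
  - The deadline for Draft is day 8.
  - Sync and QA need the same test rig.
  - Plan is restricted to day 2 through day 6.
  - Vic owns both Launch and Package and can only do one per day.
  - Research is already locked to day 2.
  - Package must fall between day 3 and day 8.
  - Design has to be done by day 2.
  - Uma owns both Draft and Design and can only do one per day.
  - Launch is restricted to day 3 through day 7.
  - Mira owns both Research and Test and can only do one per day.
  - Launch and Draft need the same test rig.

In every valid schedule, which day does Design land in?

Design's window is day 1–day 2.
Research is fixed at day 2, and Design can't share a day with Research.
So Design must be day 1.

day 1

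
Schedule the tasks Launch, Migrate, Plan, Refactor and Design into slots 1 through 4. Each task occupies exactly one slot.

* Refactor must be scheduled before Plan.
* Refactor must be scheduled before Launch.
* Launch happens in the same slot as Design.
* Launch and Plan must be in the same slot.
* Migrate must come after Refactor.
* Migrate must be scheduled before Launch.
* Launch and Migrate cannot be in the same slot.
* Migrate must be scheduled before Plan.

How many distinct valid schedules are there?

Enumerating: Plan -> 3; Design -> 3; Launch -> 3; Refactor -> 1; Migrate -> 2 | Plan=4, Migrate=2, Design=4, Refactor=1, Launch=4 | Plan=4; Migrate=3; Launch=4; Refactor=1; Design=4 | Launch in 4; Plan in 4; Design in 4; Migrate in 3; Refactor in 2.

4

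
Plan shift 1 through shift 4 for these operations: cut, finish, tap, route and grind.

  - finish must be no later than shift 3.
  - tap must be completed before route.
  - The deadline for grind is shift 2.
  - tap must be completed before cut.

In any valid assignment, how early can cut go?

Precedence pushes cut to at least shift 2.
cut at shift 2 is achievable: cut in shift 2; finish in shift 1; grind in shift 1; route in shift 2; tap in shift 1.

shift 2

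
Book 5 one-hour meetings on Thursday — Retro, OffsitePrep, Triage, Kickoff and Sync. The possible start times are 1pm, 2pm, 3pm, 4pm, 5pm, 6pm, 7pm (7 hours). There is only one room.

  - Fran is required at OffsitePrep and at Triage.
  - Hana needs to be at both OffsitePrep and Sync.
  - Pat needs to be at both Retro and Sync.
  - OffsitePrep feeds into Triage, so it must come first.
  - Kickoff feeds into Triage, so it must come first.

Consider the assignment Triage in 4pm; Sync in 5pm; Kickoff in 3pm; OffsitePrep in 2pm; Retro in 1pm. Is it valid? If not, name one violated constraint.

Yes, all constraints hold

There is only one room — holds.
OffsitePrep feeds into Triage, so it must come first — holds.
Pat needs to be at both Retro and Sync — holds.
Hana needs to be at both OffsitePrep and Sync — holds.
Kickoff feeds into Triage, so it must come first — holds.
Fran is required at OffsitePrep and at Triage — holds.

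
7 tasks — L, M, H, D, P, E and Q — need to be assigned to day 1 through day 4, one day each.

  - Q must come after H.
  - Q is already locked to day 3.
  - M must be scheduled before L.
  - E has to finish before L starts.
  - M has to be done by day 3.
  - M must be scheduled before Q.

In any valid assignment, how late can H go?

day 2

Downstream work caps H at day 2.
H at day 2 is achievable: H=day 2; P=day 1; D=day 1; M=day 1; Q=day 3; E=day 1; L=day 2.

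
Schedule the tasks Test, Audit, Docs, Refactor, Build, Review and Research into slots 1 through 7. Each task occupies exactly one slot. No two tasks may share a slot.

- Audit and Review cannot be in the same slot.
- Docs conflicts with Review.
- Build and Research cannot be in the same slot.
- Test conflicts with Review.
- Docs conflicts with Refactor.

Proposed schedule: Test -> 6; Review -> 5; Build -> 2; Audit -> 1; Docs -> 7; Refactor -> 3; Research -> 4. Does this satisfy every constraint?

Docs conflicts with Review — holds.
No two tasks may share a slot — holds.
Docs conflicts with Refactor — holds.
Test conflicts with Review — holds.
Build and Research cannot be in the same slot — holds.
Audit and Review cannot be in the same slot — holds.

Valid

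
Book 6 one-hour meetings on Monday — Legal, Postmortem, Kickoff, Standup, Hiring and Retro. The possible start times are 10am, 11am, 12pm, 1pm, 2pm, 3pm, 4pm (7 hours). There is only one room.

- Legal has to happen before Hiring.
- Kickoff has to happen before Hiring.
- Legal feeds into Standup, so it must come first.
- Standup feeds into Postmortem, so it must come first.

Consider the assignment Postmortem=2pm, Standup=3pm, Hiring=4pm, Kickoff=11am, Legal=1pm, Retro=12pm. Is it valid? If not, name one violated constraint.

No — it violates: Standup feeds into Postmortem, so it must come first

Standup feeds into Postmortem, so it must come first — violated.
There is only one room — holds.
Kickoff has to happen before Hiring — holds.
Legal feeds into Standup, so it must come first — holds.
Legal has to happen before Hiring — holds.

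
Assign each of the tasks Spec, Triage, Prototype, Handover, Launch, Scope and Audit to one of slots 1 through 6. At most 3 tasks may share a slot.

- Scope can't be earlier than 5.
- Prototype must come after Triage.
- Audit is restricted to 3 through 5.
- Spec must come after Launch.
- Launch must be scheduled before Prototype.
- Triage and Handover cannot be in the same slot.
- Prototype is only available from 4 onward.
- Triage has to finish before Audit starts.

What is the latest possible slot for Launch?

5

Downstream work caps Launch at 5.
Launch at 5 is achievable: Audit in 3, Handover in 2, Scope in 5, Triage in 1, Spec in 6, Launch in 5, Prototype in 6.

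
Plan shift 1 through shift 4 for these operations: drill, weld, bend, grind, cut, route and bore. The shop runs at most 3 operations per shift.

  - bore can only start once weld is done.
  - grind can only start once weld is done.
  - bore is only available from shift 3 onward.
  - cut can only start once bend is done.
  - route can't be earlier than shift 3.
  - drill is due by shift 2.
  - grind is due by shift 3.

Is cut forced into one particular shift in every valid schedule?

No

cut can be shift 2 (e.g. weld in shift 1; bend in shift 1; drill in shift 1; cut in shift 2; bore in shift 3; grind in shift 2; route in shift 3) or shift 3 (e.g. cut -> shift 3, bore -> shift 3, grind -> shift 2, route -> shift 3, bend -> shift 1, drill -> shift 1, weld -> shift 1).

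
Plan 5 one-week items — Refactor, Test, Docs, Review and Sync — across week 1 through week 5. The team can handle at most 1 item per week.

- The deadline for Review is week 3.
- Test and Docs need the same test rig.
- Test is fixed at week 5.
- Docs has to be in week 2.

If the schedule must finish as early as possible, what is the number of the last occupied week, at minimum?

With at most 1 per week and 5 tasks, at least 5 weeks are needed.
Test can't be placed before week 5, so the schedule must run through at least week 5.
5 works (last occupied week: week 5): for example Refactor -> week 3, Test -> week 5, Review -> week 1, Sync -> week 4, Docs -> week 2.

5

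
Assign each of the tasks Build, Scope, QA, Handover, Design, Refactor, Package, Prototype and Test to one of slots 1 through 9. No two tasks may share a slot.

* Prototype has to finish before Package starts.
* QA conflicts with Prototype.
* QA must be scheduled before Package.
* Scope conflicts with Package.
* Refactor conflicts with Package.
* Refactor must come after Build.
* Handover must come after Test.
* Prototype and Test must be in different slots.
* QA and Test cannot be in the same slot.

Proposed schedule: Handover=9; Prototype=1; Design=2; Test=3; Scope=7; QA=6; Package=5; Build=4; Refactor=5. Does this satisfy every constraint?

QA and Test cannot be in the same slot — holds.
Scope conflicts with Package — holds.
Prototype has to finish before Package starts — holds.
QA must be scheduled before Package — violated.
Prototype and Test must be in different slots — holds.
Refactor conflicts with Package — violated.
Refactor must come after Build — holds.
Handover must come after Test — holds.
No two tasks may share a slot — violated.
QA conflicts with Prototype — holds.

No — it violates: Refactor conflicts with Package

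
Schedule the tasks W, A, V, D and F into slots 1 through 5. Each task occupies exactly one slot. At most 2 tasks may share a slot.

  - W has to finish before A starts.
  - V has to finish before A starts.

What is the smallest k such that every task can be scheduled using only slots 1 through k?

3

The precedence chain requires at least 2 distinct slots.
With at most 2 per slot and 5 tasks, at least 3 slots are needed.
3 works (last occupied slot: 3): for example W -> 1; V -> 1; A -> 2; F -> 3; D -> 2.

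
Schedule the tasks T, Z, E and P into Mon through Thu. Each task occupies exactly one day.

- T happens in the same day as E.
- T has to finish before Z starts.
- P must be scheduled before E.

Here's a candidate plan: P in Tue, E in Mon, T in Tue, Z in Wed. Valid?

Invalid. P must be scheduled before E.

P must be scheduled before E — violated.
T has to finish before Z starts — holds.
T happens in the same day as E — violated.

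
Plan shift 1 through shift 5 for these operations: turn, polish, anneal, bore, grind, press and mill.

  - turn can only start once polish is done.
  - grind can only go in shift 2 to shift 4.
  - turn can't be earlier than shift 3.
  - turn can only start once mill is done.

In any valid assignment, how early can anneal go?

anneal at shift 1 is achievable: mill=shift 1, bore=shift 1, press=shift 1, turn=shift 3, polish=shift 1, anneal=shift 1, grind=shift 2.

shift 1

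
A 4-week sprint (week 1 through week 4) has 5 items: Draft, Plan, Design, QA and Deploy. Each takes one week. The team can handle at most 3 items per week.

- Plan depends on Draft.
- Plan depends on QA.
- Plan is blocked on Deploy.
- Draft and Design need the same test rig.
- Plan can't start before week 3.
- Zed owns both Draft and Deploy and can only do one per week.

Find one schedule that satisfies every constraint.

Deploy -> week 2; Design -> week 2; QA -> week 1; Plan -> week 3; Draft -> week 1

Checking: Deploy(week 2) before Plan(week 3); Draft(week 1) before Plan(week 3); QA(week 1) before Plan(week 3); Draft(week 1) != Deploy(week 2); Draft(week 1) != Design(week 2); Plan=week 3 in [week 3,week 4]; max 2 per week (cap 3).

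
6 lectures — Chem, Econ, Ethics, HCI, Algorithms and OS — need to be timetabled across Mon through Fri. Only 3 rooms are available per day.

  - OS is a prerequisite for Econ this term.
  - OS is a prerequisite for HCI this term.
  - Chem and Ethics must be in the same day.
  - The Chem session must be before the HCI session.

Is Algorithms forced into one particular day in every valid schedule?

No

Algorithms can be Mon (e.g. Chem=Tue; OS=Mon; Econ=Tue; Algorithms=Mon; Ethics=Tue; HCI=Wed) or Tue (e.g. OS -> Mon, Ethics -> Mon, Algorithms -> Tue, Chem -> Mon, HCI -> Tue, Econ -> Tue).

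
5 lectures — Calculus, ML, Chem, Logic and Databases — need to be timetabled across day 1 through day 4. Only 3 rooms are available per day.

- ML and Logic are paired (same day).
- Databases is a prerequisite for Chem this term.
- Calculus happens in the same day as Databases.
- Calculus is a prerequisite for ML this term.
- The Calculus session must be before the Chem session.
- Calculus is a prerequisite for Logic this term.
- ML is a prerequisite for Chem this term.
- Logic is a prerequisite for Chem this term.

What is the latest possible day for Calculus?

Downstream work caps Calculus at day 2.
Calculus at day 2 is achievable: Databases=day 2, ML=day 3, Calculus=day 2, Chem=day 4, Logic=day 3.

day 2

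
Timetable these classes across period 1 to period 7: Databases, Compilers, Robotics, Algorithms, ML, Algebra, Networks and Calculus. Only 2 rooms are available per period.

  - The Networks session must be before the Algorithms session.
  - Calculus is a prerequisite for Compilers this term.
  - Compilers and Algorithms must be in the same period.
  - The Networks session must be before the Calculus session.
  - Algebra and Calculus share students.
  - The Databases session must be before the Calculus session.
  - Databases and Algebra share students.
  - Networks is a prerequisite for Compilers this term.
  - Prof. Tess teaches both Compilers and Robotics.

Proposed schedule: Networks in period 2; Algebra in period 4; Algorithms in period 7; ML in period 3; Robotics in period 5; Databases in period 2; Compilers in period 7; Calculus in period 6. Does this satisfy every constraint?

Networks is a prerequisite for Compilers this term — holds.
The Databases session must be before the Calculus session — holds.
The Networks session must be before the Calculus session — holds.
Algebra and Calculus share students — holds.
Calculus is a prerequisite for Compilers this term — holds.
Databases and Algebra share students — holds.
Prof. Tess teaches both Compilers and Robotics — holds.
Only 2 rooms are available per period — holds.
Compilers and Algorithms must be in the same period — holds.
The Networks session must be before the Algorithms session — holds.

Valid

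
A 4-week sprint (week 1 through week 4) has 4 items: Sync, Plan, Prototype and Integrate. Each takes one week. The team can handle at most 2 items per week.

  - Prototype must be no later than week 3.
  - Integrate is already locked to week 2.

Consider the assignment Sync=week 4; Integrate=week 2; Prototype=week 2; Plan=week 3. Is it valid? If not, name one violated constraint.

Yes

The team can handle at most 2 items per week — holds.
Integrate is already locked to week 2 — holds.
Prototype must be no later than week 3 — holds.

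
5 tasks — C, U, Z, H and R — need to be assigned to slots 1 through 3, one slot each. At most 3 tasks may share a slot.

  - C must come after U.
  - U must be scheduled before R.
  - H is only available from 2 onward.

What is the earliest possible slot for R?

2

Precedence pushes R to at least 2.
R at 2 is achievable: C -> 2, U -> 1, R -> 2, H -> 2, Z -> 1.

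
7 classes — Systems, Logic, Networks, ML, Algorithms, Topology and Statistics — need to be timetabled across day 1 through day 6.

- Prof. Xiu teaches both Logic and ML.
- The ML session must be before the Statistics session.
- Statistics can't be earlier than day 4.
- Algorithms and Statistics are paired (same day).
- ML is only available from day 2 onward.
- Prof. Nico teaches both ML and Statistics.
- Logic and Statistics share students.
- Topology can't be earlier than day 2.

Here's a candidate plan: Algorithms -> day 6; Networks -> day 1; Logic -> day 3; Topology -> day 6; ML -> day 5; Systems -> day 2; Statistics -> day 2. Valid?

Prof. Xiu teaches both Logic and ML — holds.
The ML session must be before the Statistics session — violated.
Logic and Statistics share students — holds.
Statistics can't be earlier than day 4 — violated.
Topology can't be earlier than day 2 — holds.
Algorithms and Statistics are paired (same day) — violated.
ML is only available from day 2 onward — holds.
Prof. Nico teaches both ML and Statistics — holds.

No. Algorithms and Statistics are paired (same day) is not satisfied.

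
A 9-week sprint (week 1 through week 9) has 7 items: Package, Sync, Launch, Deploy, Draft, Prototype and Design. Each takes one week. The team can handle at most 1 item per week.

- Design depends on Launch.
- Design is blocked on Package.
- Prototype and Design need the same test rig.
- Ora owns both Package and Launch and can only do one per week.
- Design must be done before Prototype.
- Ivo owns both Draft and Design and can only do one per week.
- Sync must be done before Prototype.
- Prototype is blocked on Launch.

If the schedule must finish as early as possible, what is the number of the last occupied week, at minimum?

The precedence chain requires at least 3 distinct weeks.
With at most 1 per week and 7 tasks, at least 7 weeks are needed.
7 works (last occupied week: week 7): for example Sync -> week 4, Launch -> week 1, Design -> week 3, Prototype -> week 5, Deploy -> week 6, Draft -> week 7, Package -> week 2.

7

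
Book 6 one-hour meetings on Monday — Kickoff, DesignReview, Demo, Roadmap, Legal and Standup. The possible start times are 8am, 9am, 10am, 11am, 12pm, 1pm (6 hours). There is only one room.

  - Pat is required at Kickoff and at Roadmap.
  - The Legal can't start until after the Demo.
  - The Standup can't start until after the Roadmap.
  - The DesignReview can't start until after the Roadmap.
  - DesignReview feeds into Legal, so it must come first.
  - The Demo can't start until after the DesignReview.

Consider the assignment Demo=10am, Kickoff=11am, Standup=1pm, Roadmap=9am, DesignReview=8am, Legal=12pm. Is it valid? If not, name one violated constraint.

No — it violates: The DesignReview can't start until after the Roadmap

The Demo can't start until after the DesignReview — holds.
The Legal can't start until after the Demo — holds.
Pat is required at Kickoff and at Roadmap — holds.
The DesignReview can't start until after the Roadmap — violated.
The Standup can't start until after the Roadmap — holds.
DesignReview feeds into Legal, so it must come first — holds.
There is only one room — holds.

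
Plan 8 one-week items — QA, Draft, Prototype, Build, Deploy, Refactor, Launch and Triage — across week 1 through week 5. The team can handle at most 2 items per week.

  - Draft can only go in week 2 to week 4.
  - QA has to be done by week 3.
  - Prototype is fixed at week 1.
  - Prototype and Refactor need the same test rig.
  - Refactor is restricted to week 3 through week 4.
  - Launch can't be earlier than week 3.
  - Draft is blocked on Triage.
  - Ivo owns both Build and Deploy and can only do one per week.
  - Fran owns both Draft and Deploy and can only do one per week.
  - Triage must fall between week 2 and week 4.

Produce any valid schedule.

Draft=week 3, QA=week 1, Prototype=week 1, Triage=week 2, Build=week 2, Deploy=week 4, Launch=week 4, Refactor=week 3

Checking: Triage(week 2) before Draft(week 3); Build(week 2) != Deploy(week 4); Prototype(week 1) != Refactor(week 3); Draft(week 3) != Deploy(week 4); Draft=week 3 in [week 2,week 4]; Refactor=week 3 in [week 3,week 4]; QA=week 1 in [week 1,week 3]; Launch=week 4 in [week 3,week 5]; Triage=week 2 in [week 2,week 4]; Prototype=week 1 in [week 1,week 1]; max 2 per week (cap 2).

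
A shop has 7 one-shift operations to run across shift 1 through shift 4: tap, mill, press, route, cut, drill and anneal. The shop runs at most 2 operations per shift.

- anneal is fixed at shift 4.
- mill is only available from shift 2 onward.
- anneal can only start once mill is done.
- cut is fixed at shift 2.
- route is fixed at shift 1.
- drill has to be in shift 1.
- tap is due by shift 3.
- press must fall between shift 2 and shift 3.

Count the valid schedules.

3

Enumerating: mill -> shift 3; cut -> shift 2; tap -> shift 3; route -> shift 1; press -> shift 2; drill -> shift 1; anneal -> shift 4 | drill -> shift 1, press -> shift 3, route -> shift 1, mill -> shift 2, anneal -> shift 4, cut -> shift 2, tap -> shift 3 | route=shift 1, mill=shift 3, drill=shift 1, tap=shift 2, cut=shift 2, press=shift 3, anneal=shift 4.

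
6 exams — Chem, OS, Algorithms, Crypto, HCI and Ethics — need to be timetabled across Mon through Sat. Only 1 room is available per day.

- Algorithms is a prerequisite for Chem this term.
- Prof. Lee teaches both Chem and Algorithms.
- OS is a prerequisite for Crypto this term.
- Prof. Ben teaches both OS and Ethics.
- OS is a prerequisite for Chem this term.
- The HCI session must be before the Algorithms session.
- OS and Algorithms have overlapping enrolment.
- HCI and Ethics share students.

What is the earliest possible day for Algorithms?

Tue

Precedence pushes Algorithms to at least Tue; downstream work caps Algorithms at Fri.
Algorithms at Tue is achievable: HCI=Mon; Ethics=Sat; OS=Wed; Chem=Thu; Crypto=Fri; Algorithms=Tue.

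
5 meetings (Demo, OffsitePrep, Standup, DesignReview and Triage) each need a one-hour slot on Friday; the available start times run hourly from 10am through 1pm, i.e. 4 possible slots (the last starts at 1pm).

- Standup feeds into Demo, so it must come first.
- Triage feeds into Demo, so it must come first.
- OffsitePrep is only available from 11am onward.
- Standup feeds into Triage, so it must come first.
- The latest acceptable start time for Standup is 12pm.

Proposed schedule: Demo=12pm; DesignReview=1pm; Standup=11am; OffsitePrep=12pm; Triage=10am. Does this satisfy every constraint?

Invalid. Standup feeds into Triage, so it must come first.

OffsitePrep is only available from 11am onward — holds.
Triage feeds into Demo, so it must come first — holds.
The latest acceptable start time for Standup is 12pm — holds.
Standup feeds into Demo, so it must come first — holds.
Standup feeds into Triage, so it must come first — violated.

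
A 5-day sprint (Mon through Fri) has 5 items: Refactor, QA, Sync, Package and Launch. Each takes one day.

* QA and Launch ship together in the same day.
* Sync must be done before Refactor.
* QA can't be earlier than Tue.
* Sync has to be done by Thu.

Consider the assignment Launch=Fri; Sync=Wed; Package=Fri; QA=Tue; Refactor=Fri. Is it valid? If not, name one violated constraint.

No. QA and Launch ship together in the same day is not satisfied.

Sync has to be done by Thu — holds.
Sync must be done before Refactor — holds.
QA and Launch ship together in the same day — violated.
QA can't be earlier than Tue — holds.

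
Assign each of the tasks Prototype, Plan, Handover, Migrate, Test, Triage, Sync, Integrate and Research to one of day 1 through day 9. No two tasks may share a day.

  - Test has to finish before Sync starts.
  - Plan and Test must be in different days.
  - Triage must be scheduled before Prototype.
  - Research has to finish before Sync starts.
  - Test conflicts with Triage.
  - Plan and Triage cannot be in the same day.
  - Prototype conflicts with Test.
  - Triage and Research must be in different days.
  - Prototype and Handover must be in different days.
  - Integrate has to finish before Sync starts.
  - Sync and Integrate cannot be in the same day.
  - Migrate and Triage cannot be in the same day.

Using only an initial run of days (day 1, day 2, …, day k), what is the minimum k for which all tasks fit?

The precedence chain requires at least 2 distinct days.
With at most 1 per day and 9 tasks, at least 9 days are needed.
9 works (last occupied day: day 9): for example Triage -> day 5; Research -> day 3; Test -> day 1; Integrate -> day 2; Prototype -> day 6; Sync -> day 4; Migrate -> day 9; Handover -> day 8; Plan -> day 7.

9 days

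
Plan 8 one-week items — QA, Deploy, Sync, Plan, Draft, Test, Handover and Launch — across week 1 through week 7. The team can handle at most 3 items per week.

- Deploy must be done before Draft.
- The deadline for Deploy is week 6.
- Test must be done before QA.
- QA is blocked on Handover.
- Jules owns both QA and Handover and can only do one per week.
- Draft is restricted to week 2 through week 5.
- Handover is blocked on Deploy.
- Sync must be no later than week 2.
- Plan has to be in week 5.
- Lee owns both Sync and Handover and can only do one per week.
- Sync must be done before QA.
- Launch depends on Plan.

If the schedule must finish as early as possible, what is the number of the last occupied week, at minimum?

6

The precedence chain requires at least 3 distinct weeks.
With at most 3 per week and 8 tasks, at least 3 weeks are needed.
Propagating the time windows through the other constraints, Launch can't land before week 6, so the schedule must run through at least week 6.
6 works (last occupied week: week 6): for example Deploy -> week 1; Draft -> week 2; Test -> week 1; Handover -> week 2; QA -> week 3; Plan -> week 5; Launch -> week 6; Sync -> week 1.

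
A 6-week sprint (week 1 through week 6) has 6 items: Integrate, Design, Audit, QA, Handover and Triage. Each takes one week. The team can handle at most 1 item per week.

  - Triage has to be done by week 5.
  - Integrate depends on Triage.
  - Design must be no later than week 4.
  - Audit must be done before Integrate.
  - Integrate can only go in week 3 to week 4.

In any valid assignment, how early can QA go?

week 5

QA at week 5 is achievable: QA -> week 5; Integrate -> week 3; Design -> week 4; Triage -> week 1; Audit -> week 2; Handover -> week 6.
Nothing earlier works — the capacity limit rule out every week before week 5.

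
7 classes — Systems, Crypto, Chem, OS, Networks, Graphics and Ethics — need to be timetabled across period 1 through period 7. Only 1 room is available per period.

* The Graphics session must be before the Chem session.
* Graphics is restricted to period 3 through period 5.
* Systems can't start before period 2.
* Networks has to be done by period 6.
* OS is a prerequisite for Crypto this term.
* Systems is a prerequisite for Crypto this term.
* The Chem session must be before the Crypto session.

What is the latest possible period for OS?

period 6

Downstream work caps OS at period 6.
OS at period 6 is achievable: Ethics in period 5; Networks in period 1; Systems in period 2; Graphics in period 3; Crypto in period 7; Chem in period 4; OS in period 6.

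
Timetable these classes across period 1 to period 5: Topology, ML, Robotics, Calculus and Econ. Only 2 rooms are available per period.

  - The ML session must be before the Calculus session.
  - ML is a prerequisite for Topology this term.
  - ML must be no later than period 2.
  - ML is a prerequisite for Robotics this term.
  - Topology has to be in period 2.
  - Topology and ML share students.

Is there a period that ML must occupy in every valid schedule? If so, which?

period 1

ML's window is period 1–period 2.
Topology is fixed at period 2, and ML can't share a period with Topology.
So ML must be period 1.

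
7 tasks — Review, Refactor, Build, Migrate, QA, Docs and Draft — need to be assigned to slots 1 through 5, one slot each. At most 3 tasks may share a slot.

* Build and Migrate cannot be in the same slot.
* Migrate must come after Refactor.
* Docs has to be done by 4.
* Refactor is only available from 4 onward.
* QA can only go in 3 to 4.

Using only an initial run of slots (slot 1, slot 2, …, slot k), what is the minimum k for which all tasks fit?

The precedence chain requires at least 2 distinct slots.
With at most 3 per slot and 7 tasks, at least 3 slots are needed.
Propagating the time windows through the other constraints, Migrate can't land before 5, so the schedule must run through at least slot 5.
5 works (last occupied slot: 5): for example Migrate in 5; Refactor in 4; Docs in 1; QA in 3; Build in 1; Review in 1; Draft in 2.

5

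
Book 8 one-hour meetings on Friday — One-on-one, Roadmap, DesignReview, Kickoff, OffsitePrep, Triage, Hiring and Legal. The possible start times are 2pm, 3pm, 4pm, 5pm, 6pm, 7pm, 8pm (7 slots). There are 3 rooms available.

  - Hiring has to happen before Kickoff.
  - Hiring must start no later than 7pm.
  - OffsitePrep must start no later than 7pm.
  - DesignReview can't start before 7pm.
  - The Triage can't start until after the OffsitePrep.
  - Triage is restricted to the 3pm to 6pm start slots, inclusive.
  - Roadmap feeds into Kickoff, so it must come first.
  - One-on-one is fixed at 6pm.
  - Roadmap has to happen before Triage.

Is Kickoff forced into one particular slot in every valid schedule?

No

Kickoff can be 3pm (e.g. One-on-one=6pm, Roadmap=2pm, Kickoff=3pm, Triage=3pm, OffsitePrep=2pm, Legal=3pm, DesignReview=7pm, Hiring=2pm) or 4pm (e.g. Hiring -> 2pm, Triage -> 3pm, OffsitePrep -> 2pm, Legal -> 3pm, One-on-one -> 6pm, DesignReview -> 7pm, Roadmap -> 2pm, Kickoff -> 4pm).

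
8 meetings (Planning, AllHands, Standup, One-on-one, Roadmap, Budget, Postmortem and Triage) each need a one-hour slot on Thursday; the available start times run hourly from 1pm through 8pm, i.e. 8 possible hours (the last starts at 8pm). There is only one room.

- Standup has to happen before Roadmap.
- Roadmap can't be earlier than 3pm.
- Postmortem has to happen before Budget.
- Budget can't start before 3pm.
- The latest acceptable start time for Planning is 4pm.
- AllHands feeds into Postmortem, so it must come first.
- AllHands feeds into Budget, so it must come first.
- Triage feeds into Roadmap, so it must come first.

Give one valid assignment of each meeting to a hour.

Standup in 2pm; Triage in 3pm; One-on-one in 8pm; Postmortem in 6pm; Planning in 1pm; Budget in 7pm; Roadmap in 4pm; AllHands in 5pm

Checking: AllHands(5pm) before Budget(7pm); Triage(3pm) before Roadmap(4pm); AllHands(5pm) before Postmortem(6pm); Standup(2pm) before Roadmap(4pm); Postmortem(6pm) before Budget(7pm); Planning=1pm in [1pm,4pm]; Budget=7pm in [3pm,8pm]; Roadmap=4pm in [3pm,8pm]; max 1 per hour (cap 1).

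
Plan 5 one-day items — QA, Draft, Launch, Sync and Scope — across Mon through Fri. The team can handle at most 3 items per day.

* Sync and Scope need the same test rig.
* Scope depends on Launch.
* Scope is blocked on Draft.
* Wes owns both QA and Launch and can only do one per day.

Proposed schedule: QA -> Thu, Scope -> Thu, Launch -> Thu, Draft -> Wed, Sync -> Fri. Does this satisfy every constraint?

No. Wes owns both QA and Launch and can only do one per day is not satisfied.

Scope depends on Launch — violated.
Sync and Scope need the same test rig — holds.
The team can handle at most 3 items per day — holds.
Wes owns both QA and Launch and can only do one per day — violated.
Scope is blocked on Draft — holds.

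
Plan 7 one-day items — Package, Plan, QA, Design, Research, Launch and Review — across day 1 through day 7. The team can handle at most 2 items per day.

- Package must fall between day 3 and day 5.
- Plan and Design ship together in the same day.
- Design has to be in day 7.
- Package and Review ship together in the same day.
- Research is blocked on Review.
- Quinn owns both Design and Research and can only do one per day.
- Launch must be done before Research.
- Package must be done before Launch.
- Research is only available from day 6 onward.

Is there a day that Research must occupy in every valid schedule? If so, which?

Research's window is day 6–day 7.
Design is fixed at day 7, and Research can't share a day with Design.
So Research must be day 6.

day 6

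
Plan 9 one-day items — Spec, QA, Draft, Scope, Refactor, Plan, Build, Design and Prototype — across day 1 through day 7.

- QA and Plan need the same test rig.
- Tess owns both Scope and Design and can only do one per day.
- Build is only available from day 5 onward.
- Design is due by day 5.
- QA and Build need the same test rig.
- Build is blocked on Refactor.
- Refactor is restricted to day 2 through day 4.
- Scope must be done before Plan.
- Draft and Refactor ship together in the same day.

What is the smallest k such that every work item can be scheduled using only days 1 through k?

The precedence chain requires at least 2 distinct days.
Build can't be placed before day 5, so the schedule must run through at least day 5.
5 works (last occupied day: day 5): for example Scope -> day 1, Design -> day 2, QA -> day 1, Draft -> day 2, Plan -> day 2, Spec -> day 1, Build -> day 5, Refactor -> day 2, Prototype -> day 1.

5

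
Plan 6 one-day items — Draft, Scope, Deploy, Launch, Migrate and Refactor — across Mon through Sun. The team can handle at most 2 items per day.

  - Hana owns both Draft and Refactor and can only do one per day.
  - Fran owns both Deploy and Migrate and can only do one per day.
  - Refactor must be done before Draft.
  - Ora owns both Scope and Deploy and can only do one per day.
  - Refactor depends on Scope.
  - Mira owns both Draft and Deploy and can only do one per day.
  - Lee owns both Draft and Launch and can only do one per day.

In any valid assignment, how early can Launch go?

Launch at Mon is achievable: Launch -> Mon; Refactor -> Tue; Draft -> Wed; Migrate -> Wed; Scope -> Mon; Deploy -> Tue.

Mon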